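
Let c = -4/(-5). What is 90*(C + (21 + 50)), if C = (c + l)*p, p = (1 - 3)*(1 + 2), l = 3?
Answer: 4338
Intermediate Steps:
p = -6 (p = -2*3 = -6)
c = 4/5 (c = -4*(-1/5) = 4/5 ≈ 0.80000)
C = -114/5 (C = (4/5 + 3)*(-6) = (19/5)*(-6) = -114/5 ≈ -22.800)
90*(C + (21 + 50)) = 90*(-114/5 + (21 + 50)) = 90*(-114/5 + 71) = 90*(241/5) = 4338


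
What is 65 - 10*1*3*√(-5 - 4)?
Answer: 65 - 90*I ≈ 65.0 - 90.0*I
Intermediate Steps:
65 - 10*1*3*√(-5 - 4) = 65 - 30*√(-9) = 65 - 30*3*I = 65 - 90*I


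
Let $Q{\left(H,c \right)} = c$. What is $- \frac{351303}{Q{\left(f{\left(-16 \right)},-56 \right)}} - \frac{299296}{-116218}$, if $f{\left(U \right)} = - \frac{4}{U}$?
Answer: $\frac{20422246315}{3254104} \approx 6275.8$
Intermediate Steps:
$- \frac{351303}{Q{\left(f{\left(-16 \right)},-56 \right)}} - \frac{299296}{-116218} = - \frac{351303}{-56} - \frac{299296}{-116218} = \left(-351303\right) \left(- \frac{1}{56}\right) - - \frac{149648}{58109} = \frac{351303}{56} + \frac{149648}{58109} = \frac{20422246315}{3254104}$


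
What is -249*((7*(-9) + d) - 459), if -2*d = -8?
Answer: 128982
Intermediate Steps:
d = 4 (d = -½*(-8) = 4)
-249*((7*(-9) + d) - 459) = -249*((7*(-9) + 4) - 459) = -249*((-63 + 4) - 459) = -249*(-59 - 459) = -249*(-518) = 128982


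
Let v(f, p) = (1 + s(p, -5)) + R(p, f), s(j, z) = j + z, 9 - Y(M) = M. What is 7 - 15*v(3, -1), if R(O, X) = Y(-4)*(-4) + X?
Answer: 817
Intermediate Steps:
Y(M) = 9 - M
R(O, X) = -52 + X (R(O, X) = (9 - 1*(-4))*(-4) + X = (9 + 4)*(-4) + X = 13*(-4) + X = -52 + X)
v(f, p) = -56 + f + p (v(f, p) = (1 + (p - 5)) + (-52 + f) = (1 + (-5 + p)) + (-52 + f) = (-4 + p) + (-52 + f) = -56 + f + p)
7 - 15*v(3, -1) = 7 - 15*(-56 + 3 - 1) = 7 - 15*(-54) = 7 + 810 = 817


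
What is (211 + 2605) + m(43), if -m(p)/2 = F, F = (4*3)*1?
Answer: 2792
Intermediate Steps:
F = 12 (F = 12*1 = 12)
m(p) = -24 (m(p) = -2*12 = -24)
(211 + 2605) + m(43) = (211 + 2605) - 24 = 2816 - 24 = 2792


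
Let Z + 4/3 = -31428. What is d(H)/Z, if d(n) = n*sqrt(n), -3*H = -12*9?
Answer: -81/11786 ≈ -0.0068726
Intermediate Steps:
Z = -94288/3 (Z = -4/3 - 31428 = -94288/3 ≈ -31429.)
H = 36 (H = -(-4)*9 = -1/3*(-108) = 36)
d(n) = n**(3/2)
d(H)/Z = 36**(3/2)/(-94288/3) = 216*(-3/94288) = -81/11786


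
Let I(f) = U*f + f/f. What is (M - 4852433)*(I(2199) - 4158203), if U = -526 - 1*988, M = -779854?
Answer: 42171681325056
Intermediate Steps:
U = -1514 (U = -526 - 988 = -1514)
I(f) = 1 - 1514*f (I(f) = -1514*f + f/f = -1514*f + 1 = 1 - 1514*f)
(M - 4852433)*(I(2199) - 4158203) = (-779854 - 4852433)*((1 - 1514*2199) - 4158203) = -5632287*((1 - 3329286) - 4158203) = -5632287*(-3329285 - 4158203) = -5632287*(-7487488) = 42171681325056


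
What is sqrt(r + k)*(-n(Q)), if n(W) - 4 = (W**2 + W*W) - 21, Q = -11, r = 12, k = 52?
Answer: -1800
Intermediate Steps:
n(W) = -17 + 2*W**2 (n(W) = 4 + ((W**2 + W*W) - 21) = 4 + ((W**2 + W**2) - 21) = 4 + (2*W**2 - 21) = 4 + (-21 + 2*W**2) = -17 + 2*W**2)
sqrt(r + k)*(-n(Q)) = sqrt(12 + 52)*(-(-17 + 2*(-11)**2)) = sqrt(64)*(-(-17 + 2*121)) = 8*(-(-17 + 242)) = 8*(-1*225) = 8*(-225) = -1800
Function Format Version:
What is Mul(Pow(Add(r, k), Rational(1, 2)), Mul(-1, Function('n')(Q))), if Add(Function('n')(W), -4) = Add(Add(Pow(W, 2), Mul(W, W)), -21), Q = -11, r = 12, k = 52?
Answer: -1800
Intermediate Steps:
Function('n')(W) = Add(-17, Mul(2, Pow(W, 2))) (Function('n')(W) = Add(4, Add(Add(Pow(W, 2), Mul(W, W)), -21)) = Add(4, Add(Add(Pow(W, 2), Pow(W, 2)), -21)) = Add(4, Add(Mul(2, Pow(W, 2)), -21)) = Add(4, Add(-21, Mul(2, Pow(W, 2)))) = Add(-17, Mul(2, Pow(W, 2))))
Mul(Pow(Add(r, k), Rational(1, 2)), Mul(-1, Function('n')(Q))) = Mul(Pow(Add(12, 52), Rational(1, 2)), Mul(-1, Add(-17, Mul(2, Pow(-11, 2))))) = Mul(Pow(64, Rational(1, 2)), Mul(-1, Add(-17, Mul(2, 121)))) = Mul(8, Mul(-1, Add(-17, 242))) = Mul(8, Mul(-1, 225)) = Mul(8, -225) = -1800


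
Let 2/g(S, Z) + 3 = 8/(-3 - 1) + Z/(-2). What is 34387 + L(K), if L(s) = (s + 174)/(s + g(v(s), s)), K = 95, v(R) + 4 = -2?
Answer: 342901022/9971 ≈ 34390.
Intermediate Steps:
v(R) = -6 (v(R) = -4 - 2 = -6)
g(S, Z) = 2/(-5 - Z/2) (g(S, Z) = 2/(-3 + (8/(-3 - 1) + Z/(-2))) = 2/(-3 + (8/(-4) + Z*(-1/2))) = 2/(-3 + (8*(-1/4) - Z/2)) = 2/(-3 + (-2 - Z/2)) = 2/(-5 - Z/2))
L(s) = (174 + s)/(s - 4/(10 + s)) (L(s) = (s + 174)/(s - 4/(10 + s)) = (174 + s)/(s - 4/(10 + s)))
34387 + L(K) = 34387 + (10 + 95)*(174 + 95)/(-4 + 95*(10 + 95)) = 34387 + 105*269/(-4 + 95*105) = 34387 + 105*269/(-4 + 9975) = 34387 + 105*269/9971 = 34387 + (1/9971)*105*269 = 34387 + 28245/9971 = 342901022/9971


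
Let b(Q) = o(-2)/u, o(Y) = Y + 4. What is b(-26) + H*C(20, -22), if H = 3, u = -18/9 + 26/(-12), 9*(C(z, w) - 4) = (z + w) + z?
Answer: 438/25 ≈ 17.520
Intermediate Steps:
o(Y) = 4 + Y
C(z, w) = 4 + w/9 + 2*z/9 (C(z, w) = 4 + ((z + w) + z)/9 = 4 + ((w + z) + z)/9 = 4 + (w + 2*z)/9 = 4 + (w/9 + 2*z/9) = 4 + w/9 + 2*z/9)
u = -25/6 (u = -18*⅑ + 26*(-1/12) = -2 - 13/6 = -25/6 ≈ -4.1667)
b(Q) = -12/25 (b(Q) = (4 - 2)/(-25/6) = 2*(-6/25) = -12/25)
b(-26) + H*C(20, -22) = -12/25 + 3*(4 + (⅑)*(-22) + (2/9)*20) = -12/25 + 3*(4 - 22/9 + 40/9) = -12/25 + 3*6 = -12/25 + 18 = 438/25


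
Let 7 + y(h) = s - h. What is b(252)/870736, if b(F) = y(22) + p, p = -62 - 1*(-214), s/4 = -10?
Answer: 83/870736 ≈ 9.5322e-5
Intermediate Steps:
s = -40 (s = 4*(-10) = -40)
y(h) = -47 - h (y(h) = -7 + (-40 - h) = -47 - h)
p = 152 (p = -62 + 214 = 152)
b(F) = 83 (b(F) = (-47 - 1*22) + 152 = (-47 - 22) + 152 = -69 + 152 = 83)
b(252)/870736 = 83/870736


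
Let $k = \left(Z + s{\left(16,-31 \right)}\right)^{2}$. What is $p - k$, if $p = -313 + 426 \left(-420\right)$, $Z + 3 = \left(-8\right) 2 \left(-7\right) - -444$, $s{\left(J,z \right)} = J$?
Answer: $-502994$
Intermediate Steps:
$Z = 553$ ($Z = -3 + \left(\left(-8\right) 2 \left(-7\right) - -444\right) = -3 + \left(\left(-16\right) \left(-7\right) + 444\right) = -3 + \left(112 + 444\right) = -3 + 556 = 553$)
$k = 323761$ ($k = \left(553 + 16\right)^{2} = 569^{2} = 323761$)
$p = -179233$ ($p = -313 - 178920 = -179233$)
$p - k = -179233 - 323761 = -502994$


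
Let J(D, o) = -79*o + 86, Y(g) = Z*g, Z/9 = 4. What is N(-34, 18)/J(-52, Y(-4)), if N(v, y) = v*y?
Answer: -306/5731 ≈ -0.053394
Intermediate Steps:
Z = 36 (Z = 9*4 = 36)
Y(g) = 36*g
J(D, o) = 86 - 79*o
N(-34, 18)/J(-52, Y(-4)) = (-34*18)/(86 - 2844*(-4)) = -612/(86 - 79*(-144)) = -612/(86 + 11376) = -612/11462 = -612*1/11462 = -306/5731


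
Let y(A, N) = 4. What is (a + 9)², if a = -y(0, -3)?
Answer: 25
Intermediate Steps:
a = -4 (a = -1*4 = -4)
(a + 9)² = (-4 + 9)² = 5² = 25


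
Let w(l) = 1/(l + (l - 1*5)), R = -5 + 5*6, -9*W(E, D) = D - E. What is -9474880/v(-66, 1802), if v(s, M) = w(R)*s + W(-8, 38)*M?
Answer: 7200/7 ≈ 1028.6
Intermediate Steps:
W(E, D) = -D/9 + E/9 (W(E, D) = -(D - E)/9 = -D/9 + E/9)
R = 25 (R = -5 + 30 = 25)
w(l) = 1/(-5 + 2*l) (w(l) = 1/(l + (l - 5)) = 1/(l + (-5 + l)) = 1/(-5 + 2*l))
v(s, M) = -46*M/9 + s/45 (v(s, M) = s/(-5 + 2*25) + (-⅑*38 + (⅑)*(-8))*M = s/(-5 + 50) + (-38/9 - 8/9)*M = s/45 - 46*M/9 = -46*M/9 + s/45)
-9474880/v(-66, 1802) = -9474880/(-46/9*1802 + (1/45)*(-66)) = -9474880/(-82892/9 - 22/15) = -9474880/(-414526/45) = -9474880*(-45/414526) = 7200/7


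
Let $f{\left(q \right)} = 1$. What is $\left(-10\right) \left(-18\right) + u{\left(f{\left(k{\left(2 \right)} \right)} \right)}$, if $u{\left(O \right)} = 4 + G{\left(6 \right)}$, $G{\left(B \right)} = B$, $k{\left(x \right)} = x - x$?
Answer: $190$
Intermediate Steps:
$k{\left(x \right)} = 0$
$u{\left(O \right)} = 10$ ($u{\left(O \right)} = 4 + 6 = 10$)
$\left(-10\right) \left(-18\right) + u{\left(f{\left(k{\left(2 \right)} \right)} \right)} = \left(-10\right) \left(-18\right) + 10 = 180 + 10 = 190$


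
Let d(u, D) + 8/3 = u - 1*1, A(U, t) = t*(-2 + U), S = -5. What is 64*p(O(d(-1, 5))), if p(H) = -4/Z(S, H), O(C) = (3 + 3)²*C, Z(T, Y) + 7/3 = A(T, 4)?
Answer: 768/91 ≈ 8.4396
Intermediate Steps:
d(u, D) = -11/3 + u (d(u, D) = -8/3 + (u - 1*1) = -8/3 + (u - 1) = -8/3 + (-1 + u) = -11/3 + u)
Z(T, Y) = -31/3 + 4*T (Z(T, Y) = -7/3 + 4*(-2 + T) = -7/3 + (-8 + 4*T) = -31/3 + 4*T)
O(C) = 36*C (O(C) = 6²*C = 36*C)
p(H) = 12/91 (p(H) = -4/(-31/3 + 4*(-5)) = -4/(-31/3 - 20) = -4/(-91/3) = -4*(-3/91) = 12/91)
64*p(O(d(-1, 5))) = 64*(12/91) = 768/91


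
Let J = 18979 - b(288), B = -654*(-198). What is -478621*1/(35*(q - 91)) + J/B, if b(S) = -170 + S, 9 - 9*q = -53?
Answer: 186099345661/1143630180 ≈ 162.73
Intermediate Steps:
q = 62/9 (q = 1 - ⅑*(-53) = 1 + 53/9 = 62/9 ≈ 6.8889)
B = 129492
J = 18861 (J = 18979 - (-170 + 288) = 18979 - 1*118 = 18979 - 118 = 18861)
-478621*1/(35*(q - 91)) + J/B = -478621*1/(35*(62/9 - 91)) + 18861/129492 = -478621/((-757/9*35)) + 18861*(1/129492) = -478621/(-26495/9) + 6287/43164 = -478621*(-9/26495) + 6287/43164 = 4307589/26495 + 6287/43164 = 186099345661/1143630180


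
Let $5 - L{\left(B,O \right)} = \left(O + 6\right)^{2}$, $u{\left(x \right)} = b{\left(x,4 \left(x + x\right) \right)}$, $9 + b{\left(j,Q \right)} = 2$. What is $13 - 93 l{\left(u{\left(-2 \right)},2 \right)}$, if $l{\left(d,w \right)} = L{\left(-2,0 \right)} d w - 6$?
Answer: $-39791$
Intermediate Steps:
$b{\left(j,Q \right)} = -7$ ($b{\left(j,Q \right)} = -9 + 2 = -7$)
$u{\left(x \right)} = -7$
$L{\left(B,O \right)} = 5 - \left(6 + O\right)^{2}$ ($L{\left(B,O \right)} = 5 - \left(O + 6\right)^{2} = 5 - \left(6 + O\right)^{2}$)
$l{\left(d,w \right)} = -6 - 31 d w$ ($l{\left(d,w \right)} = \left(5 - \left(6 + 0\right)^{2}\right) d w - 6 = \left(5 - 6^{2}\right) d w - 6 = \left(5 - 36\right) d w - 6 = - 31 d w - 6 = -6 - 31 d w$)
$13 - 93 l{\left(u{\left(-2 \right)},2 \right)} = 13 - 93 \left(-6 - \left(-217\right) 2\right) = 13 - 93 \left(-6 + 434\right) = 13 - 39804 = -39791$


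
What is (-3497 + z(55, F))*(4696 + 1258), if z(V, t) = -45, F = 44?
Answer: -21089068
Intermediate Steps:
(-3497 + z(55, F))*(4696 + 1258) = (-3497 - 45)*(4696 + 1258) = -3542*5954 = -21089068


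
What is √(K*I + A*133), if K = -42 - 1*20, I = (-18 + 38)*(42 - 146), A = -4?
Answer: 2*√32107 ≈ 358.37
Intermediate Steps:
I = -2080 (I = 20*(-104) = -2080)
K = -62 (K = -42 - 20 = -62)
√(K*I + A*133) = √(-62*(-2080) - 4*133) = √(128960 - 532) = √128428 = 2*√32107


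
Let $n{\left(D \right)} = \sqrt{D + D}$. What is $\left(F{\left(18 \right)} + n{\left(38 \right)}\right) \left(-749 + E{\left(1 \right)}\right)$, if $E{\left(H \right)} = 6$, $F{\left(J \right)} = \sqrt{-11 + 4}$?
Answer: $- 1486 \sqrt{19} - 743 i \sqrt{7} \approx -6477.3 - 1965.8 i$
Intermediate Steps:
$F{\left(J \right)} = i \sqrt{7}$ ($F{\left(J \right)} = \sqrt{-7} = i \sqrt{7}$)
$n{\left(D \right)} = \sqrt{2} \sqrt{D}$ ($n{\left(D \right)} = \sqrt{2 D} = \sqrt{2} \sqrt{D}$)
$\left(F{\left(18 \right)} + n{\left(38 \right)}\right) \left(-749 + E{\left(1 \right)}\right) = \left(i \sqrt{7} + \sqrt{2} \sqrt{38}\right) \left(-749 + 6\right) = \left(i \sqrt{7} + 2 \sqrt{19}\right) \left(-743\right) = \left(2 \sqrt{19} + i \sqrt{7}\right) \left(-743\right) = - 1486 \sqrt{19} - 743 i \sqrt{7}$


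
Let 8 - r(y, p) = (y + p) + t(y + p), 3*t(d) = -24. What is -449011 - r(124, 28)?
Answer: -448875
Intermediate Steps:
t(d) = -8 (t(d) = (1/3)*(-24) = -8)
r(y, p) = 16 - p - y (r(y, p) = 8 - ((y + p) - 8) = 8 - ((p + y) - 8) = 8 - (-8 + p + y) = 8 + (8 - p - y) = 16 - p - y)
-449011 - r(124, 28) = -449011 - (16 - 1*28 - 1*124) = -449011 - (16 - 28 - 124) = -449011 - 1*(-136) = -449011 + 136 = -448875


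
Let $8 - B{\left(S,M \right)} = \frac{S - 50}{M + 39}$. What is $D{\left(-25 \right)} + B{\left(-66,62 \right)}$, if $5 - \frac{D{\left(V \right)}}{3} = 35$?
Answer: $- \frac{8166}{101} \approx -80.851$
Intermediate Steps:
$B{\left(S,M \right)} = 8 - \frac{-50 + S}{39 + M}$ ($B{\left(S,M \right)} = 8 - \frac{S - 50}{M + 39} = 8 - \frac{-50 + S}{39 + M}$)
$D{\left(V \right)} = -90$ ($D{\left(V \right)} = 15 - 105 = -90$)
$D{\left(-25 \right)} + B{\left(-66,62 \right)} = -90 + \frac{362 - -66 + 8 \cdot 62}{39 + 62} = -90 + \frac{362 + 66 + 496}{101} = -90 + \frac{1}{101} \cdot 924 = -90 + \frac{924}{101} = - \frac{8166}{101}$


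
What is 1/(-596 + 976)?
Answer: 1/380 ≈ 0.0026316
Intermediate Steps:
1/(-596 + 976) = 1/380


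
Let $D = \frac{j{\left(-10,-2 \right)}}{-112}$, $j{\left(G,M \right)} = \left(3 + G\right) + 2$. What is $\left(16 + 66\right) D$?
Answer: $\frac{205}{56} \approx 3.6607$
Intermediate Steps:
$j{\left(G,M \right)} = 5 + G$
$D = \frac{5}{112}$ ($D = \frac{5 - 10}{-112} = \left(-5\right) \left(- \frac{1}{112}\right) = \frac{5}{112} \approx 0.044643$)
$\left(16 + 66\right) D = \left(16 + 66\right) \frac{5}{112} = 82 \cdot \frac{5}{112} = \frac{205}{56}$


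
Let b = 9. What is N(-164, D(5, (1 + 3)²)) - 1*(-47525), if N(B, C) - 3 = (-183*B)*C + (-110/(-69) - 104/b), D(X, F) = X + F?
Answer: 140298398/207 ≈ 6.7777e+5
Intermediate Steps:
D(X, F) = F + X
N(B, C) = -1441/207 - 183*B*C (N(B, C) = 3 + ((-183*B)*C + (-110/(-69) - 104/9)) = 3 + (-183*B*C + (-110*(-1/69) - 104*⅑)) = 3 + (-183*B*C + (110/69 - 104/9)) = 3 + (-183*B*C - 2062/207) = 3 + (-2062/207 - 183*B*C) = -1441/207 - 183*B*C)
N(-164, D(5, (1 + 3)²)) - 1*(-47525) = (-1441/207 - 183*(-164)*((1 + 3)² + 5)) - 1*(-47525) = (-1441/207 - 183*(-164)*(4² + 5)) + 47525 = (-1441/207 - 183*(-164)*(16 + 5)) + 47525 = (-1441/207 - 183*(-164)*21) + 47525 = (-1441/207 + 630252) + 47525 = 130460723/207 + 47525 = 140298398/207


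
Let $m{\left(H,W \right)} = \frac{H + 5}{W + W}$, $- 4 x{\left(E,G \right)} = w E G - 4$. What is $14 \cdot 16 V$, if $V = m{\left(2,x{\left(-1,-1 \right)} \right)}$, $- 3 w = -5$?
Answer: $1344$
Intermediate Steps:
$w = \frac{5}{3}$ ($w = \left(- \frac{1}{3}\right) \left(-5\right) = \frac{5}{3} \approx 1.6667$)
$x{\left(E,G \right)} = 1 - \frac{5 E G}{12}$ ($x{\left(E,G \right)} = - \frac{\frac{5 E}{3} G - 4}{4} = - \frac{\frac{5 E G}{3} - 4}{4} = - \frac{-4 + \frac{5 E G}{3}}{4} = 1 - \frac{5 E G}{12}$)
$m{\left(H,W \right)} = \frac{5 + H}{2 W}$
$V = 6$ ($V = \frac{5 + 2}{2 \left(1 - \left(- \frac{5}{12}\right) \left(-1\right)\right)} = \frac{1}{2} \frac{1}{1 - \frac{5}{12}} \cdot 7 = \frac{1}{2} \frac{1}{\frac{7}{12}} \cdot 7 = \frac{1}{2} \cdot \frac{12}{7} \cdot 7 = 6$)
$14 \cdot 16 V = 14 \cdot 16 \cdot 6 = 224 \cdot 6 = 1344$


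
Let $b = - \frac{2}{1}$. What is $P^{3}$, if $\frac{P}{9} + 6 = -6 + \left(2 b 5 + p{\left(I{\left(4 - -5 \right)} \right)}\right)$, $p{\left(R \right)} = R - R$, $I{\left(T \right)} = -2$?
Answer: $-23887872$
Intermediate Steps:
$b = -2$ ($b = \left(-2\right) 1 = -2$)
$p{\left(R \right)} = 0$
$P = -288$ ($P = -54 + 9 \left(-6 + \left(2 \left(-2\right) 5 + 0\right)\right) = -54 + 9 \left(-6 + \left(\left(-4\right) 5 + 0\right)\right) = -54 + 9 \left(-6 + \left(-20 + 0\right)\right) = -54 + 9 \left(-6 - 20\right) = -54 + 9 \left(-26\right) = -54 - 234 = -288$)
$P^{3} = \left(-288\right)^{3} = -23887872$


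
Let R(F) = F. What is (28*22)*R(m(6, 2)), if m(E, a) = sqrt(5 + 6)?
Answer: 616*sqrt(11) ≈ 2043.0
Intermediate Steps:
m(E, a) = sqrt(11)
(28*22)*R(m(6, 2)) = (28*22)*sqrt(11) = 616*sqrt(11)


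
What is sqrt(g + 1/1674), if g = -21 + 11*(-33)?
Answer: I*sqrt(119563590)/558 ≈ 19.596*I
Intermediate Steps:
g = -384 (g = -21 - 363 = -384)
sqrt(g + 1/1674) = sqrt(-384 + 1/1674) = sqrt(-642815/1674) = I*sqrt(119563590)/558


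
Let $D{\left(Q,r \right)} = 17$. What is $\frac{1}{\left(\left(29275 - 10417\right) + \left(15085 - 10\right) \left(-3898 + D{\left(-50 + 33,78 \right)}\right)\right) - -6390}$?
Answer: $- \frac{1}{58480827} \approx -1.71 \cdot 10^{-8}$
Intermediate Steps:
$\frac{1}{\left(\left(29275 - 10417\right) + \left(15085 - 10\right) \left(-3898 + D{\left(-50 + 33,78 \right)}\right)\right) - -6390} = \frac{1}{\left(\left(29275 - 10417\right) + \left(15085 - 10\right) \left(-3898 + 17\right)\right) - -6390} = \frac{1}{\left(18858 + 15075 \left(-3881\right)\right) + 6390} = \frac{1}{\left(18858 - 58506075\right) + 6390} = \frac{1}{-58487217 + 6390} = \frac{1}{-58480827} = - \frac{1}{58480827}$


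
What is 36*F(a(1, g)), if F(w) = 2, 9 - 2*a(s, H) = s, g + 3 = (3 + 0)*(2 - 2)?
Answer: 72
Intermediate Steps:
g = -3 (g = -3 + (3 + 0)*(2 - 2) = -3 + 3*0 = -3 + 0 = -3)
a(s, H) = 9/2 - s/2
36*F(a(1, g)) = 36*2 = 72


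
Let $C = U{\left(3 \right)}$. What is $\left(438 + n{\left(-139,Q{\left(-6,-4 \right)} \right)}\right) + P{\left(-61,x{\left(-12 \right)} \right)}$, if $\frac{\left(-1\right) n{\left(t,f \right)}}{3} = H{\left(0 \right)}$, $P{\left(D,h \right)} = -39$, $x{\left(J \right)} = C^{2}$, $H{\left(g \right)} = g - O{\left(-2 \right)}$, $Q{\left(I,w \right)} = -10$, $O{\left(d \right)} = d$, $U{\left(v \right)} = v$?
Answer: $393$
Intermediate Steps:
$C = 3$
$H{\left(g \right)} = 2 + g$ ($H{\left(g \right)} = g - -2 = g + 2 = 2 + g$)
$x{\left(J \right)} = 9$ ($x{\left(J \right)} = 3^{2} = 9$)
$n{\left(t,f \right)} = -6$ ($n{\left(t,f \right)} = - 3 \left(2 + 0\right) = \left(-3\right) 2 = -6$)
$\left(438 + n{\left(-139,Q{\left(-6,-4 \right)} \right)}\right) + P{\left(-61,x{\left(-12 \right)} \right)} = \left(438 - 6\right) - 39 = 432 - 39 = 393$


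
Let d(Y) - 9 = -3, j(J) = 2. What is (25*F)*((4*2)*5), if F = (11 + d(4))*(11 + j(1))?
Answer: 221000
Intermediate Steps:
d(Y) = 6 (d(Y) = 9 - 3 = 6)
F = 221 (F = (11 + 6)*(11 + 2) = 17*13 = 221)
(25*F)*((4*2)*5) = (25*221)*((4*2)*5) = 5525*(8*5) = 5525*40 = 221000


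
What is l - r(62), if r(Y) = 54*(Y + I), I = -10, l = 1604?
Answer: -1204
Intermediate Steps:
r(Y) = -540 + 54*Y (r(Y) = 54*(Y - 10) = 54*(-10 + Y) = -540 + 54*Y)
l - r(62) = 1604 - (-540 + 54*62) = 1604 - (-540 + 3348) = 1604 - 1*2808 = 1604 - 2808 = -1204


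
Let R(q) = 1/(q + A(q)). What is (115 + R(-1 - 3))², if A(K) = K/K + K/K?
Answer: 52441/4 ≈ 13110.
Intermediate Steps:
A(K) = 2 (A(K) = 1 + 1 = 2)
R(q) = 1/(2 + q) (R(q) = 1/(q + 2) = 1/(2 + q))
(115 + R(-1 - 3))² = (115 + 1/(2 + (-1 - 3)))² = (115 + 1/(2 - 4))² = (115 + 1/(-2))² = (115 - ½)² = (229/2)² = 52441/4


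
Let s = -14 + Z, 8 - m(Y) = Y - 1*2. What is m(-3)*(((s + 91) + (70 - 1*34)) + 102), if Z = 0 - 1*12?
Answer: 2639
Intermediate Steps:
Z = -12 (Z = 0 - 12 = -12)
m(Y) = 10 - Y (m(Y) = 8 - (Y - 1*2) = 8 - (Y - 2) = 8 - (-2 + Y) = 8 + (2 - Y) = 10 - Y)
s = -26 (s = -14 - 12 = -26)
m(-3)*(((s + 91) + (70 - 1*34)) + 102) = (10 - 1*(-3))*(((-26 + 91) + (70 - 1*34)) + 102) = (10 + 3)*((65 + (70 - 34)) + 102) = 13*((65 + 36) + 102) = 13*(101 + 102) = 13*203 = 2639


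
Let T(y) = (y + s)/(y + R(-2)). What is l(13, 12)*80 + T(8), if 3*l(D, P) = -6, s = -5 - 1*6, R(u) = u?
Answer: -321/2 ≈ -160.50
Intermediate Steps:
s = -11 (s = -5 - 6 = -11)
l(D, P) = -2 (l(D, P) = (⅓)*(-6) = -2)
T(y) = (-11 + y)/(-2 + y) (T(y) = (y - 11)/(y - 2) = (-11 + y)/(-2 + y))
l(13, 12)*80 + T(8) = -2*80 + (-11 + 8)/(-2 + 8) = -160 - 3/6 = -160 + (⅙)*(-3) = -160 - ½ = -321/2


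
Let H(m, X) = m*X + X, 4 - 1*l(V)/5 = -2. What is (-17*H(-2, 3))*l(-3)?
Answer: 1530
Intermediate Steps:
l(V) = 30 (l(V) = 20 - 5*(-2) = 20 + 10 = 30)
H(m, X) = X + X*m (H(m, X) = X*m + X = X + X*m)
(-17*H(-2, 3))*l(-3) = -51*(1 - 2)*30 = -51*(-1)*30 = -17*(-3)*30 = 51*30 = 1530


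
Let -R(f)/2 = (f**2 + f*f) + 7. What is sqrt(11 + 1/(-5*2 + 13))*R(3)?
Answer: -50*sqrt(102)/3 ≈ -168.33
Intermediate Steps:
R(f) = -14 - 4*f**2 (R(f) = -2*((f**2 + f*f) + 7) = -2*((f**2 + f**2) + 7) = -2*(2*f**2 + 7) = -2*(7 + 2*f**2) = -14 - 4*f**2)
sqrt(11 + 1/(-5*2 + 13))*R(3) = sqrt(11 + 1/(-5*2 + 13))*(-14 - 4*3**2) = sqrt(11 + 1/(-10 + 13))*(-14 - 4*9) = sqrt(11 + 1/3)*(-14 - 36) = sqrt(11 + 1/3)*(-50) = sqrt(34/3)*(-50) = (sqrt(102)/3)*(-50) = -50*sqrt(102)/3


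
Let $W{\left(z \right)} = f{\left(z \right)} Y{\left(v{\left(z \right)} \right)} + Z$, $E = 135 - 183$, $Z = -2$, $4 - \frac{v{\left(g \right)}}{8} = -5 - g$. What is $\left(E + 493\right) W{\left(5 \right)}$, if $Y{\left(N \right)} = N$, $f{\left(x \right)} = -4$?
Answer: $-200250$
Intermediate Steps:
$v{\left(g \right)} = 72 + 8 g$ ($v{\left(g \right)} = 32 - 8 \left(-5 - g\right) = 32 + \left(40 + 8 g\right) = 72 + 8 g$)
$E = -48$
$W{\left(z \right)} = -290 - 32 z$ ($W{\left(z \right)} = - 4 \left(72 + 8 z\right) - 2 = \left(-288 - 32 z\right) - 2 = -290 - 32 z$)
$\left(E + 493\right) W{\left(5 \right)} = \left(-48 + 493\right) \left(-290 - 160\right) = 445 \left(-290 - 160\right) = 445 \left(-450\right) = -200250$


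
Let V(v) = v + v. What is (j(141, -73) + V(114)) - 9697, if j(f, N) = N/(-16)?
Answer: -151431/16 ≈ -9464.4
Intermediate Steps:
j(f, N) = -N/16 (j(f, N) = N*(-1/16) = -N/16)
V(v) = 2*v
(j(141, -73) + V(114)) - 9697 = (-1/16*(-73) + 2*114) - 9697 = (73/16 + 228) - 9697 = 3721/16 - 9697 = -151431/16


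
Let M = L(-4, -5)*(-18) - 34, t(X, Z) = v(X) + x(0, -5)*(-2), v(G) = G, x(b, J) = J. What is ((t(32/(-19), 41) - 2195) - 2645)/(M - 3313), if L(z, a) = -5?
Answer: 91802/61883 ≈ 1.4835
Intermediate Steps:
t(X, Z) = 10 + X (t(X, Z) = X - 5*(-2) = X + 10 = 10 + X)
M = 56 (M = -5*(-18) - 34 = 90 - 34 = 56)
((t(32/(-19), 41) - 2195) - 2645)/(M - 3313) = (((10 + 32/(-19)) - 2195) - 2645)/(56 - 3313) = (((10 + 32*(-1/19)) - 2195) - 2645)/(-3257) = (((10 - 32/19) - 2195) - 2645)*(-1/3257) = ((158/19 - 2195) - 2645)*(-1/3257) = (-41547/19 - 2645)*(-1/3257) = -91802/19*(-1/3257) = 91802/61883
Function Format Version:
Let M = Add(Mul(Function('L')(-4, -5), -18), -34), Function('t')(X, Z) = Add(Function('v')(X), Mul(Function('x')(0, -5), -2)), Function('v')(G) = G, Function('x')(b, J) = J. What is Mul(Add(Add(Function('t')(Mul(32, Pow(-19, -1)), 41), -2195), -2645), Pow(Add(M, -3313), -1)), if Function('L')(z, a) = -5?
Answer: Rational(91802, 61883) ≈ 1.4835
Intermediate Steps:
Function('t')(X, Z) = Add(10, X) (Function('t')(X, Z) = Add(X, Mul(-5, -2)) = Add(X, 10) = Add(10, X))
M = 56 (M = Add(Mul(-5, -18), -34) = Add(90, -34) = 56)
Mul(Add(Add(Function('t')(Mul(32, Pow(-19, -1)), 41), -2195), -2645), Pow(Add(M, -3313), -1)) = Mul(Add(Add(Add(10, Mul(32, Pow(-19, -1))), -2195), -2645), Pow(Add(56, -3313), -1)) = Mul(Add(Add(Add(10, Mul(32, Rational(-1, 19))), -2195), -2645), Pow(-3257, -1)) = Mul(Add(Add(Add(10, Rational(-32, 19)), -2195), -2645), Rational(-1, 3257)) = Mul(Add(Add(Rational(158, 19), -2195), -2645), Rational(-1, 3257)) = Mul(Add(Rational(-41547, 19), -2645), Rational(-1, 3257)) = Mul(Rational(-91802, 19), Rational(-1, 3257)) = Rational(91802, 61883)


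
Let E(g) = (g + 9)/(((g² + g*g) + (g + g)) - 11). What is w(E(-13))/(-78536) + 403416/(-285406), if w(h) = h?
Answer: -1192060653769/843351041302 ≈ -1.4135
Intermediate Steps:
E(g) = (9 + g)/(-11 + 2*g + 2*g²) (E(g) = (9 + g)/(((g² + g²) + 2*g) - 11) = (9 + g)/((2*g² + 2*g) - 11) = (9 + g)/((2*g + 2*g²) - 11) = (9 + g)/(-11 + 2*g + 2*g²))
w(E(-13))/(-78536) + 403416/(-285406) = ((9 - 13)/(-11 + 2*(-13) + 2*(-13)²))/(-78536) + 403416/(-285406) = (-4/(-11 - 26 + 2*169))*(-1/78536) + 403416*(-1/285406) = (-4/(-11 - 26 + 338))*(-1/78536) - 201708/142703 = (-4/301)*(-1/78536) - 201708/142703 = ((1/301)*(-4))*(-1/78536) - 201708/142703 = -4/301*(-1/78536) - 201708/142703 = 1/5909834 - 201708/142703 = -1192060653769/843351041302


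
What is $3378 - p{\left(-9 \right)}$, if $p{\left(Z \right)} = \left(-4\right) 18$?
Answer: $3450$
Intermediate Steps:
$p{\left(Z \right)} = -72$
$3378 - p{\left(-9 \right)} = 3378 - -72 = 3378 + 72 = 3450$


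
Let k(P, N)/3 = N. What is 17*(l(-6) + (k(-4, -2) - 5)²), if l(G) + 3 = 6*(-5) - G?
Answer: 1598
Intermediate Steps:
k(P, N) = 3*N
l(G) = -33 - G (l(G) = -3 + (6*(-5) - G) = -3 + (-30 - G) = -33 - G)
17*(l(-6) + (k(-4, -2) - 5)²) = 17*((-33 - 1*(-6)) + (3*(-2) - 5)²) = 17*((-33 + 6) + (-6 - 5)²) = 17*(-27 + (-11)²) = 17*(-27 + 121) = 17*94 = 1598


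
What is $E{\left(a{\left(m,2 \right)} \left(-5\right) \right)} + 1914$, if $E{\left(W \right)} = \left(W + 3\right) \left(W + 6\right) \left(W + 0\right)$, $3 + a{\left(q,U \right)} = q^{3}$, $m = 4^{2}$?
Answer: $-8567305065056$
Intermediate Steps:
$m = 16$
$a{\left(q,U \right)} = -3 + q^{3}$
$E{\left(W \right)} = W \left(3 + W\right) \left(6 + W\right)$ ($E{\left(W \right)} = \left(3 + W\right) \left(6 + W\right) W = \left(3 + W\right) W \left(6 + W\right) = W \left(3 + W\right) \left(6 + W\right)$)
$E{\left(a{\left(m,2 \right)} \left(-5\right) \right)} + 1914 = \left(-3 + 16^{3}\right) \left(-5\right) \left(18 + \left(\left(-3 + 16^{3}\right) \left(-5\right)\right)^{2} + 9 \left(-3 + 16^{3}\right) \left(-5\right)\right) + 1914 = \left(-3 + 4096\right) \left(-5\right) \left(18 + \left(\left(-3 + 4096\right) \left(-5\right)\right)^{2} + 9 \left(-3 + 4096\right) \left(-5\right)\right) + 1914 = 4093 \left(-5\right) \left(18 + \left(4093 \left(-5\right)\right)^{2} + 9 \cdot 4093 \left(-5\right)\right) + 1914 = - 20465 \left(18 + \left(-20465\right)^{2} + 9 \left(-20465\right)\right) + 1914 = - 20465 \left(18 + 418816225 - 184185\right) + 1914 = \left(-20465\right) 418632058 + 1914 = -8567305066970 + 1914 = -8567305065056$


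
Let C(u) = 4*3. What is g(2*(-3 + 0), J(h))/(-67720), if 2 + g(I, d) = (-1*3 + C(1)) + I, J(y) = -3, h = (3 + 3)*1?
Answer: -1/67720 ≈ -1.4767e-5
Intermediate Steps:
C(u) = 12
h = 6 (h = 6*1 = 6)
g(I, d) = 7 + I (g(I, d) = -2 + ((-1*3 + 12) + I) = -2 + ((-3 + 12) + I) = -2 + (9 + I) = 7 + I)
g(2*(-3 + 0), J(h))/(-67720) = (7 + 2*(-3 + 0))/(-67720) = (7 + 2*(-3))*(-1/67720) = (7 - 6)*(-1/67720) = 1*(-1/67720) = -1/67720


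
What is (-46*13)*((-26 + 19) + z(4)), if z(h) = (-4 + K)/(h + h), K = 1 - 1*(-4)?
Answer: 16445/4 ≈ 4111.3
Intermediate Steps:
K = 5 (K = 1 + 4 = 5)
z(h) = 1/(2*h) (z(h) = (-4 + 5)/(h + h) = 1/(2*h))
(-46*13)*((-26 + 19) + z(4)) = (-46*13)*((-26 + 19) + (1/2)/4) = -598*(-7 + (1/2)*(1/4)) = -598*(-7 + 1/8) = -598*(-55/8) = 16445/4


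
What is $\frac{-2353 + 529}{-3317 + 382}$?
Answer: $\frac{1824}{2935} \approx 0.62146$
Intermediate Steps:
$\frac{-2353 + 529}{-3317 + 382} = - \frac{1824}{-2935} = \left(-1824\right) \left(- \frac{1}{2935}\right) = \frac{1824}{2935}$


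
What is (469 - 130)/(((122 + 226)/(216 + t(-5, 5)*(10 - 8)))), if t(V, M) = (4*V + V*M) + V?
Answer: 113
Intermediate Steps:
t(V, M) = 5*V + M*V (t(V, M) = (4*V + M*V) + V = 5*V + M*V)
(469 - 130)/(((122 + 226)/(216 + t(-5, 5)*(10 - 8)))) = (469 - 130)/(((122 + 226)/(216 + (-5*(5 + 5))*(10 - 8)))) = 339/((348/(216 - 5*10*2))) = 339/((348/(216 - 50*2))) = 339/((348/(216 - 100))) = 339/((348/116)) = 339/((348*(1/116))) = 339/3 = 339*(⅓) = 113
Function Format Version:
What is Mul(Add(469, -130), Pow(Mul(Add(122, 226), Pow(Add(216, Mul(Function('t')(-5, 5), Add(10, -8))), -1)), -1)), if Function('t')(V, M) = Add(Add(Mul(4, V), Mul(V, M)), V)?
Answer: 113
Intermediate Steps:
Function('t')(V, M) = Add(Mul(5, V), Mul(M, V)) (Function('t')(V, M) = Add(Add(Mul(4, V), Mul(M, V)), V) = Add(Mul(5, V), Mul(M, V)))
Mul(Add(469, -130), Pow(Mul(Add(122, 226), Pow(Add(216, Mul(Function('t')(-5, 5), Add(10, -8))), -1)), -1)) = Mul(Add(469, -130), Pow(Mul(Add(122, 226), Pow(Add(216, Mul(Mul(-5, Add(5, 5)), Add(10, -8))), -1)), -1)) = Mul(339, Pow(Mul(348, Pow(Add(216, Mul(Mul(-5, 10), 2)), -1)), -1)) = Mul(339, Pow(Mul(348, Pow(Add(216, Mul(-50, 2)), -1)), -1)) = Mul(339, Pow(Mul(348, Pow(Add(216, -100), -1)), -1)) = Mul(339, Pow(Mul(348, Pow(116, -1)), -1)) = Mul(339, Pow(Mul(348, Rational(1, 116)), -1)) = Mul(339, Pow(3, -1)) = Mul(339, Rational(1, 3)) = 113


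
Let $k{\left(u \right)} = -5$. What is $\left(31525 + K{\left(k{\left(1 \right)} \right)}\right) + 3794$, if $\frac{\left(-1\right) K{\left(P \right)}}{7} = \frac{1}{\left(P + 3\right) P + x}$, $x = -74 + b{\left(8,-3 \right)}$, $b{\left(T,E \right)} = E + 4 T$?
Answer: $\frac{176596}{5} \approx 35319.0$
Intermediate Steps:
$x = -45$ ($x = -74 + \left(-3 + 4 \cdot 8\right) = -74 + \left(-3 + 32\right) = -74 + 29 = -45$)
$K{\left(P \right)} = - \frac{7}{-45 + P \left(3 + P\right)}$ ($K{\left(P \right)} = - \frac{7}{\left(P + 3\right) P - 45} = - \frac{7}{\left(3 + P\right) P - 45} = - \frac{7}{P \left(3 + P\right) - 45} = - \frac{7}{-45 + P \left(3 + P\right)}$)
$\left(31525 + K{\left(k{\left(1 \right)} \right)}\right) + 3794 = \left(31525 - \frac{7}{-45 + \left(-5\right)^{2} + 3 \left(-5\right)}\right) + 3794 = \left(31525 - \frac{7}{-45 + 25 - 15}\right) + 3794 = \left(31525 - \frac{7}{-35}\right) + 3794 = \left(31525 - - \frac{1}{5}\right) + 3794 = \left(31525 + \frac{1}{5}\right) + 3794 = \frac{157626}{5} + 3794 = \frac{176596}{5}$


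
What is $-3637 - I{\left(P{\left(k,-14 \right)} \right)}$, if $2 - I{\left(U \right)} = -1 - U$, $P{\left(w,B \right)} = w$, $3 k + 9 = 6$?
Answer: $-3639$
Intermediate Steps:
$k = -1$ ($k = -3 + \frac{1}{3} \cdot 6 = -3 + 2 = -1$)
$I{\left(U \right)} = 3 + U$ ($I{\left(U \right)} = 2 - \left(-1 - U\right) = 2 + \left(1 + U\right) = 3 + U$)
$-3637 - I{\left(P{\left(k,-14 \right)} \right)} = -3637 - \left(3 - 1\right) = -3637 - 2 = -3639$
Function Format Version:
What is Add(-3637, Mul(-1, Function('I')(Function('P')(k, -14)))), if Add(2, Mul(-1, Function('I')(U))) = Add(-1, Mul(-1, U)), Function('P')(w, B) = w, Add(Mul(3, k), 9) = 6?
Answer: -3639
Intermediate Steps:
k = -1 (k = Add(-3, Mul(Rational(1, 3), 6)) = Add(-3, 2) = -1)
Function('I')(U) = Add(3, U) (Function('I')(U) = Add(2, Mul(-1, Add(-1, Mul(-1, U)))) = Add(2, Add(1, U)) = Add(3, U))
Add(-3637, Mul(-1, Function('I')(Function('P')(k, -14)))) = Add(-3637, Mul(-1, Add(3, -1))) = Add(-3637, Mul(-1, 2)) = Add(-3637, -2) = -3639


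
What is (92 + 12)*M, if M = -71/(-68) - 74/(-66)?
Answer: 126334/561 ≈ 225.19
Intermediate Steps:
M = 4859/2244 (M = -71*(-1/68) - 74*(-1/66) = 71/68 + 37/33 = 4859/2244 ≈ 2.1653)
(92 + 12)*M = (92 + 12)*(4859/2244) = 104*(4859/2244) = 126334/561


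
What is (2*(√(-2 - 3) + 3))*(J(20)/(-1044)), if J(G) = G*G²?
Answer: -4000/87 - 4000*I*√5/261 ≈ -45.977 - 34.269*I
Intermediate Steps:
J(G) = G³
(2*(√(-2 - 3) + 3))*(J(20)/(-1044)) = (2*(√(-2 - 3) + 3))*(20³/(-1044)) = (2*(√(-5) + 3))*(8000*(-1/1044)) = (2*(I*√5 + 3))*(-2000/261) = (2*(3 + I*√5))*(-2000/261) = (6 + 2*I*√5)*(-2000/261) = -4000/87 - 4000*I*√5/261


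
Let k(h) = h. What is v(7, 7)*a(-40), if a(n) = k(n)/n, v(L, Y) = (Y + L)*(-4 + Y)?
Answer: 42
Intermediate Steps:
v(L, Y) = (-4 + Y)*(L + Y) (v(L, Y) = (L + Y)*(-4 + Y) = (-4 + Y)*(L + Y))
a(n) = 1 (a(n) = n/n = 1)
v(7, 7)*a(-40) = (7**2 - 4*7 - 4*7 + 7*7)*1 = (49 - 28 - 28 + 49)*1 = 42*1 = 42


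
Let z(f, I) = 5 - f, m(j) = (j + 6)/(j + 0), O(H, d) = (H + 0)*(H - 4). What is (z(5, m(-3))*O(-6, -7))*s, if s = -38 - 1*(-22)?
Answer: 0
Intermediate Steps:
O(H, d) = H*(-4 + H)
s = -16 (s = -38 + 22 = -16)
m(j) = (6 + j)/j
(z(5, m(-3))*O(-6, -7))*s = ((5 - 1*5)*(-6*(-4 - 6)))*(-16) = ((5 - 5)*(-6*(-10)))*(-16) = (0*60)*(-16) = 0*(-16) = 0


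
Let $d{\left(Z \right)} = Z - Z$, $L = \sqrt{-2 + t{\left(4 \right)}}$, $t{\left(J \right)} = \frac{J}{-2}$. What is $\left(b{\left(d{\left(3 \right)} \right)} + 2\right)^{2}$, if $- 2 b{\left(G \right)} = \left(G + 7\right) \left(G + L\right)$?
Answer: $\left(2 - 7 i\right)^{2} \approx -45.0 - 28.0 i$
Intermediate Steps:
$t{\left(J \right)} = - \frac{J}{2}$ ($t{\left(J \right)} = J \left(- \frac{1}{2}\right) = - \frac{J}{2}$)
$L = 2 i$ ($L = \sqrt{-2 - 2} = \sqrt{-4} = 2 i \approx 2.0 i$)
$d{\left(Z \right)} = 0$
$b{\left(G \right)} = - \frac{\left(7 + G\right) \left(G + 2 i\right)}{2}$ ($b{\left(G \right)} = - \frac{\left(G + 7\right) \left(G + 2 i\right)}{2} = - \frac{\left(7 + G\right) \left(G + 2 i\right)}{2}$)
$\left(b{\left(d{\left(3 \right)} \right)} + 2\right)^{2} = \left(\left(- 7 i - \frac{0^{2}}{2} - 0 \left(7 + 2 i\right)\right) + 2\right)^{2} = \left(\left(- 7 i - 0 + 0\right) + 2\right)^{2} = \left(\left(- 7 i + 0 + 0\right) + 2\right)^{2} = \left(- 7 i + 2\right)^{2} = \left(2 - 7 i\right)^{2}$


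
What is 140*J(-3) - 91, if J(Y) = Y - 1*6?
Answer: -1351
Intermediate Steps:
J(Y) = -6 + Y (J(Y) = Y - 6 = -6 + Y)
140*J(-3) - 91 = 140*(-6 - 3) - 91 = 140*(-9) - 91 = -1260 - 91 = -1351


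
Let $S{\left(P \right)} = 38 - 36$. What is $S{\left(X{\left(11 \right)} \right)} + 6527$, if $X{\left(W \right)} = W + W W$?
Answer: $6529$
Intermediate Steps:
$X{\left(W \right)} = W + W^{2}$
$S{\left(P \right)} = 2$ ($S{\left(P \right)} = 38 - 36 = 2$)
$S{\left(X{\left(11 \right)} \right)} + 6527 = 2 + 6527 = 6529$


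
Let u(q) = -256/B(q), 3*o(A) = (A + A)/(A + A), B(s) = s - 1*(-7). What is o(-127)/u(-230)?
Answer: 223/768 ≈ 0.29036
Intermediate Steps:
B(s) = 7 + s (B(s) = s + 7 = 7 + s)
o(A) = ⅓ (o(A) = ((A + A)/(A + A))/3 = ((2*A)/((2*A)))/3 = ((2*A)*(1/(2*A)))/3 = (⅓)*1 = ⅓)
u(q) = -256/(7 + q)
o(-127)/u(-230) = 1/(3*((-256/(7 - 230)))) = 1/(3*((-256/(-223)))) = 1/(3*((-256*(-1/223)))) = 1/(3*(256/223)) = (⅓)*(223/256) = 223/768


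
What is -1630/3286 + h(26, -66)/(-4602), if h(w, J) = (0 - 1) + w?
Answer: -3791705/7561086 ≈ -0.50148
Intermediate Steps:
h(w, J) = -1 + w
-1630/3286 + h(26, -66)/(-4602) = -1630/3286 + (-1 + 26)/(-4602) = -1630*1/3286 + 25*(-1/4602) = -815/1643 - 25/4602 = -3791705/7561086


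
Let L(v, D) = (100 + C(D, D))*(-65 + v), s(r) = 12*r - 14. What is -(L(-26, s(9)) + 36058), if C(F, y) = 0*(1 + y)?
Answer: -26958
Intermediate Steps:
s(r) = -14 + 12*r
C(F, y) = 0
L(v, D) = -6500 + 100*v (L(v, D) = (100 + 0)*(-65 + v) = 100*(-65 + v) = -6500 + 100*v)
-(L(-26, s(9)) + 36058) = -((-6500 + 100*(-26)) + 36058) = -((-6500 - 2600) + 36058) = -(-9100 + 36058) = -1*26958 = -26958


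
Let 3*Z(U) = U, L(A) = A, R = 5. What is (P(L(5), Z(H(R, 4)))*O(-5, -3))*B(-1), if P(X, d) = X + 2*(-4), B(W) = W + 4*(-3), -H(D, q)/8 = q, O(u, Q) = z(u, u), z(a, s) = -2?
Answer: -78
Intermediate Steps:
O(u, Q) = -2
H(D, q) = -8*q
Z(U) = U/3
B(W) = -12 + W (B(W) = W - 12 = -12 + W)
P(X, d) = -8 + X (P(X, d) = X - 8 = -8 + X)
(P(L(5), Z(H(R, 4)))*O(-5, -3))*B(-1) = ((-8 + 5)*(-2))*(-12 - 1) = -3*(-2)*(-13) = 6*(-13) = -78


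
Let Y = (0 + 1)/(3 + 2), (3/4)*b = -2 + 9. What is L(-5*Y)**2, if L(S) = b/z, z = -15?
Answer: 784/2025 ≈ 0.38716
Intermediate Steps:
b = 28/3 (b = 4*(-2 + 9)/3 = (4/3)*7 = 28/3 ≈ 9.3333)
Y = 1/5 ≈ 0.20000
L(S) = -28/45 (L(S) = (28/3)/(-15) = (28/3)*(-1/15) = -28/45)
L(-5*Y)**2 = (-28/45)**2 = 784/2025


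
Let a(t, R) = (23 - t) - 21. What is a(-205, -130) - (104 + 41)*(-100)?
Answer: 14707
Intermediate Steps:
a(t, R) = 2 - t
a(-205, -130) - (104 + 41)*(-100) = (2 - 1*(-205)) - (104 + 41)*(-100) = (2 + 205) - 145*(-100) = 207 - 1*(-14500) = 207 + 14500 = 14707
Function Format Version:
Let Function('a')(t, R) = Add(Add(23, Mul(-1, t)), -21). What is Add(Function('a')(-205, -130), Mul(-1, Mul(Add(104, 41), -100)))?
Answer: 14707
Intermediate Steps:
Function('a')(t, R) = Add(2, Mul(-1, t))
Add(Function('a')(-205, -130), Mul(-1, Mul(Add(104, 41), -100))) = Add(Add(2, Mul(-1, -205)), Mul(-1, Mul(Add(104, 41), -100))) = Add(Add(2, 205), Mul(-1, Mul(145, -100))) = Add(207, Mul(-1, -14500)) = Add(207, 14500) = 14707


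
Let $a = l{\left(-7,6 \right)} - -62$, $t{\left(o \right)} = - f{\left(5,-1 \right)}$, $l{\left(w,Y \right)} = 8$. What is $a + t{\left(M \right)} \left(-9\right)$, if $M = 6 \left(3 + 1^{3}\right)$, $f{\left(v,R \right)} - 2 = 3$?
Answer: $115$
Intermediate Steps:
$f{\left(v,R \right)} = 5$ ($f{\left(v,R \right)} = 2 + 3 = 5$)
$M = 24$ ($M = 6 \left(3 + 1\right) = 6 \cdot 4 = 24$)
$t{\left(o \right)} = -5$ ($t{\left(o \right)} = \left(-1\right) 5 = -5$)
$a = 70$ ($a = 8 - -62 = 8 + 62 = 70$)
$a + t{\left(M \right)} \left(-9\right) = 70 - -45 = 70 + 45 = 115$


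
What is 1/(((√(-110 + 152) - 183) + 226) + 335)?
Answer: 9/3401 - √42/142842 ≈ 0.0026009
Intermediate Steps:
1/(((√(-110 + 152) - 183) + 226) + 335) = 1/(((√42 - 183) + 226) + 335) = 1/(((-183 + √42) + 226) + 335) = 1/((43 + √42) + 335) = 1/(378 + √42)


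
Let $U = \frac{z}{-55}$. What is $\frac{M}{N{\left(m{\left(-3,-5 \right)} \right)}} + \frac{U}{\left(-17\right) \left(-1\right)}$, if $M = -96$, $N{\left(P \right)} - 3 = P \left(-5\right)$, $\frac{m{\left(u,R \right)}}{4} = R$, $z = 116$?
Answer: $- \frac{101708}{96305} \approx -1.0561$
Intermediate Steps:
$m{\left(u,R \right)} = 4 R$
$N{\left(P \right)} = 3 - 5 P$ ($N{\left(P \right)} = 3 + P \left(-5\right) = 3 - 5 P$)
$U = - \frac{116}{55}$ ($U = \frac{116}{-55} = 116 \left(- \frac{1}{55}\right) = - \frac{116}{55} \approx -2.1091$)
$\frac{M}{N{\left(m{\left(-3,-5 \right)} \right)}} + \frac{U}{\left(-17\right) \left(-1\right)} = - \frac{96}{3 - 5 \cdot 4 \left(-5\right)} - \frac{116}{55 \left(\left(-17\right) \left(-1\right)\right)} = - \frac{96}{3 - -100} - \frac{116}{55 \cdot 17} = - \frac{96}{3 + 100} - \frac{116}{935} = - \frac{96}{103} - \frac{116}{935} = - \frac{101708}{96305}$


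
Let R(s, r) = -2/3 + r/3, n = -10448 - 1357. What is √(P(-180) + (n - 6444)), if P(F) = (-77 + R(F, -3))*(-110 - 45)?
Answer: I*√54501/3 ≈ 77.818*I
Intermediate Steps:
n = -11805
R(s, r) = -⅔ + r/3 (R(s, r) = -2*⅓ + r*(⅓) = -⅔ + r/3)
P(F) = 36580/3 (P(F) = (-77 + (-⅔ + (⅓)*(-3)))*(-110 - 45) = (-77 + (-⅔ - 1))*(-155) = (-77 - 5/3)*(-155) = -236/3*(-155) = 36580/3)
√(P(-180) + (n - 6444)) = √(36580/3 + (-11805 - 6444)) = √(36580/3 - 18249) = √(-18167/3) = I*√54501/3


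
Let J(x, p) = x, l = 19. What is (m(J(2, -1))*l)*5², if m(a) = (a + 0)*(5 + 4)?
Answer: 8550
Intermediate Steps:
m(a) = 9*a (m(a) = a*9 = 9*a)
(m(J(2, -1))*l)*5² = ((9*2)*19)*5² = (18*19)*25 = 342*25 = 8550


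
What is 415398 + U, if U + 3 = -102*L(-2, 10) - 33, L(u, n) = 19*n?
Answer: 395982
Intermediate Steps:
U = -19416 (U = -3 + (-1938*10 - 33) = -3 + (-102*190 - 33) = -3 + (-19380 - 33) = -3 - 19413 = -19416)
415398 + U = 415398 - 19416 = 395982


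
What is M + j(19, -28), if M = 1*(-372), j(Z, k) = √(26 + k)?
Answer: -372 + I*√2 ≈ -372.0 + 1.4142*I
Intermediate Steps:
M = -372
M + j(19, -28) = -372 + √(26 - 28) = -372 + √(-2) = -372 + I*√2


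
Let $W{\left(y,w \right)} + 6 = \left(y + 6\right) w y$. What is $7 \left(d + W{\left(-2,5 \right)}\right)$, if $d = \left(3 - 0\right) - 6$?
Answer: $-343$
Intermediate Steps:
$d = -3$ ($d = \left(3 + 0\right) - 6 = 3 - 6 = -3$)
$W{\left(y,w \right)} = -6 + w y \left(6 + y\right)$ ($W{\left(y,w \right)} = -6 + \left(y + 6\right) w y = -6 + \left(6 + y\right) w y = -6 + w \left(6 + y\right) y = -6 + w y \left(6 + y\right)$)
$7 \left(d + W{\left(-2,5 \right)}\right) = 7 \left(-3 + \left(-6 + 5 \left(-2\right)^{2} + 6 \cdot 5 \left(-2\right)\right)\right) = 7 \left(-3 - 46\right) = 7 \left(-49\right) = -343$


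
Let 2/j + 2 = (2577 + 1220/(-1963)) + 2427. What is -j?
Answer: -1963/4908853 ≈ -0.00039989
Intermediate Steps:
j = 1963/4908853 (j = 2/(-2 + ((2577 + 1220/(-1963)) + 2427)) = 2/(-2 + ((2577 + 1220*(-1/1963)) + 2427)) = 2/(-2 + ((2577 - 1220/1963) + 2427)) = 2/(-2 + (5057431/1963 + 2427)) = 2/(-2 + 9821632/1963) = 2/(9817706/1963) = 2*(1963/9817706) = 1963/4908853 ≈ 0.00039989)
-j = -1*1963/4908853 = -1963/4908853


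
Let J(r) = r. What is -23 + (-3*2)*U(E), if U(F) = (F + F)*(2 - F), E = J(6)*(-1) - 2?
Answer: 937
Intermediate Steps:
E = -8 (E = 6*(-1) - 2 = -6 - 2 = -8)
U(F) = 2*F*(2 - F) (U(F) = (2*F)*(2 - F) = 2*F*(2 - F))
-23 + (-3*2)*U(E) = -23 + (-3*2)*(2*(-8)*(2 - 1*(-8))) = -23 - 12*(-8)*(2 + 8) = -23 - 12*(-8)*10 = -23 - 6*(-160) = -23 + 960 = 937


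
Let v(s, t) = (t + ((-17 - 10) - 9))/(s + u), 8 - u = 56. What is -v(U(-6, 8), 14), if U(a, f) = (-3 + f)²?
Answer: -22/23 ≈ -0.95652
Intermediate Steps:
u = -48 (u = 8 - 1*56 = 8 - 56 = -48)
v(s, t) = (-36 + t)/(-48 + s) (v(s, t) = (t + ((-17 - 10) - 9))/(s - 48) = (t + (-27 - 9))/(-48 + s) = (t - 36)/(-48 + s) = (-36 + t)/(-48 + s))
-v(U(-6, 8), 14) = -(-36 + 14)/(-48 + (-3 + 8)²) = -(-22)/(-48 + 5²) = -(-22)/(-48 + 25) = -(-22)/(-23) = -(-1)*(-22)/23 = -1*22/23 = -22/23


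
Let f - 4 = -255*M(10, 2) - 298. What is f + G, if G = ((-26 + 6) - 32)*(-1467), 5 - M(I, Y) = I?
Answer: 77265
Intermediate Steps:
M(I, Y) = 5 - I
G = 76284 (G = (-20 - 32)*(-1467) = -52*(-1467) = 76284)
f = 981 (f = 4 + (-255*(5 - 1*10) - 298) = 4 + (-255*(5 - 10) - 298) = 4 + (-255*(-5) - 298) = 4 + (1275 - 298) = 4 + 977 = 981)
f + G = 981 + 76284 = 77265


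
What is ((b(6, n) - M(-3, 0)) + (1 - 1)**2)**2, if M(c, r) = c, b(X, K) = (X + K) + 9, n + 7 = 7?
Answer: 324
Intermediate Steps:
n = 0 (n = -7 + 7 = 0)
b(X, K) = 9 + K + X (b(X, K) = (K + X) + 9 = 9 + K + X)
((b(6, n) - M(-3, 0)) + (1 - 1)**2)**2 = (((9 + 0 + 6) - 1*(-3)) + (1 - 1)**2)**2 = ((15 + 3) + 0**2)**2 = (18 + 0)**2 = 18**2 = 324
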